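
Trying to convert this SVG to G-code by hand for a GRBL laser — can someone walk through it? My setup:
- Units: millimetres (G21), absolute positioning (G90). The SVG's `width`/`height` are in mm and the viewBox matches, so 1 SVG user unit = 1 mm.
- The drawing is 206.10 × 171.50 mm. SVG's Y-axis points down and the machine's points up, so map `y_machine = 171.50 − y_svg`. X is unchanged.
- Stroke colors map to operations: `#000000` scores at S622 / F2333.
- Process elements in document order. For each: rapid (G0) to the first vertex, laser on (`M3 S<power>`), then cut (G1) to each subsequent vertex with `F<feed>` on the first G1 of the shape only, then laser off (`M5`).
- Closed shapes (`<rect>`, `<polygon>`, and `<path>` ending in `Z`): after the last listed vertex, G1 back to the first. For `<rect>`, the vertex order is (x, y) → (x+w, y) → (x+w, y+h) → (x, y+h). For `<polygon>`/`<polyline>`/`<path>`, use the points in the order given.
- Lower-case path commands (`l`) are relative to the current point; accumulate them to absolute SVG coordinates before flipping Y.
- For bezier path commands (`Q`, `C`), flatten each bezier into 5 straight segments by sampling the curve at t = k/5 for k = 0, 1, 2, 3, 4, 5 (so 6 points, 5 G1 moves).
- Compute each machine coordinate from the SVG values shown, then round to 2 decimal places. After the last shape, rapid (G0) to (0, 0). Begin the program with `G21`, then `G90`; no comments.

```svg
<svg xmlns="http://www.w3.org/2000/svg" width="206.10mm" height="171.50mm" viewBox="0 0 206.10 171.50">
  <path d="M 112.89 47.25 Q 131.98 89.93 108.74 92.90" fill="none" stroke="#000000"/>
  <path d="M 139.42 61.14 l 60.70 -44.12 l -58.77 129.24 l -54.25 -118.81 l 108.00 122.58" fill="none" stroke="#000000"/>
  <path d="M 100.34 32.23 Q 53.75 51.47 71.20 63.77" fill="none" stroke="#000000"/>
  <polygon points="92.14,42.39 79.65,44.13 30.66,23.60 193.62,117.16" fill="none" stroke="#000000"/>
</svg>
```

G21
G90
G0 X112.89 Y124.25
M3 S622
G1 X118.83 Y108.77 F2333
G1 X121.39 Y96.46
G1 X120.56 Y87.33
G1 X116.34 Y81.38
G1 X108.74 Y78.60
M5
G0 X139.42 Y110.36
M3 S622
G1 X200.12 Y154.48 F2333
G1 X141.35 Y25.24
G1 X87.10 Y144.05
G1 X195.10 Y21.47
M5
G0 X100.34 Y139.27
M3 S622
G1 X84.27 Y131.85 F2333
G1 X73.31 Y124.99
G1 X67.49 Y118.68
G1 X66.78 Y112.93
G1 X71.20 Y107.73
M5
G0 X92.14 Y129.11
M3 S622
G1 X79.65 Y127.37 F2333
G1 X30.66 Y147.90
G1 X193.62 Y54.34
G1 X92.14 Y129.11
M5
G0 X0.00 Y0.00

viewBox `0 0 206.10 171.50` with mm width/height → 1 unit = 1 mm. Flip: y_m = 171.50 − y_svg.

**Shape 1** — `<path>` quadratic bezier, stroke `#000000` → score (S622, F2333). Control points (SVG): P0=(112.89,47.25), P1=(131.98,89.93), P2=(108.74,92.90); sampled at t=k/5. Machine vertices: (112.89,124.25) → (118.83,108.77) → (121.39,96.46) → (120.56,87.33) → (116.34,81.38) → (108.74,78.60). Open path.

**Shape 2** — `<path>` open polyline, stroke `#000000` → score (S622, F2333). Machine vertices: (139.42,110.36) → (200.12,154.48) → (141.35,25.24) → (87.10,144.05) → (195.10,21.47). Open path.

**Shape 3** — `<path>` quadratic bezier, stroke `#000000` → score (S622, F2333). Control points (SVG): P0=(100.34,32.23), P1=(53.75,51.47), P2=(71.20,63.77); sampled at t=k/5. Machine vertices: (100.34,139.27) → (84.27,131.85) → (73.31,124.99) → (67.49,118.68) → (66.78,112.93) → (71.20,107.73). Open path.

**Shape 4** — `<polygon>` closed polygon, stroke `#000000` → score (S622, F2333). Machine vertices: (92.14,129.11) → (79.65,127.37) → (30.66,147.90) → (193.62,54.34) → (92.14,129.11). Closed: final G1 returns to the first vertex.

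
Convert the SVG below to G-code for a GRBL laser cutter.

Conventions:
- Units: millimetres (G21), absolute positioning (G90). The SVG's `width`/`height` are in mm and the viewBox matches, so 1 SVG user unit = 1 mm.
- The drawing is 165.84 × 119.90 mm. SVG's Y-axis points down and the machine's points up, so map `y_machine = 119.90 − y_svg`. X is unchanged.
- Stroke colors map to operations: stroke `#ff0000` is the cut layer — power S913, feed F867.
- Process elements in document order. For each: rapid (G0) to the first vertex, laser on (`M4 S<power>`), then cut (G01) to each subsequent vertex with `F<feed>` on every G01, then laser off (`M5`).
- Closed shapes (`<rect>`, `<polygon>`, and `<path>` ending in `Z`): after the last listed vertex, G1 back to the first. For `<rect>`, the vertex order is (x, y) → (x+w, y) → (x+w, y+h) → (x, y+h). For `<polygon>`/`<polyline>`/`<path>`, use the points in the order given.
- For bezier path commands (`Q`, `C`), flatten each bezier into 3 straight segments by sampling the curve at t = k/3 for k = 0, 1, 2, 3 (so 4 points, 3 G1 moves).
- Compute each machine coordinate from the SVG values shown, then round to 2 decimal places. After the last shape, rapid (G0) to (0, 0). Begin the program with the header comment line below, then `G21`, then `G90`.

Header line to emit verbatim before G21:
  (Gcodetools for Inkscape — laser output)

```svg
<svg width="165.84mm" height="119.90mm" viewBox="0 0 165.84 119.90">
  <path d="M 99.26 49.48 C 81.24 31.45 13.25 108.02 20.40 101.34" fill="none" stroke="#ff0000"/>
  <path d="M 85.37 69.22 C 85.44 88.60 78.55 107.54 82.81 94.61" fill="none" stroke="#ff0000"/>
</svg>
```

1 u = 1 mm; y_m = 119.90 − y.

[1] `<path>` cubic bezier, #ff0000→cut S913 F867: (99.26,70.42) → (69.22,63.50) → (33.66,33.04) → (20.40,18.56)

[2] `<path>` cubic bezier, #ff0000→cut S913 F867: (85.37,50.68) → (83.79,32.61) → (81.60,21.82) → (82.81,25.29)

(Gcodetools for Inkscape — laser output)
G21
G90
G0 X99.26 Y70.42
M4 S913
G01 X69.22 Y63.50 F867
G01 X33.66 Y33.04 F867
G01 X20.40 Y18.56 F867
M5
G0 X85.37 Y50.68
M4 S913
G01 X83.79 Y32.61 F867
G01 X81.60 Y21.82 F867
G01 X82.81 Y25.29 F867
M5
G0 X0.00 Y0.00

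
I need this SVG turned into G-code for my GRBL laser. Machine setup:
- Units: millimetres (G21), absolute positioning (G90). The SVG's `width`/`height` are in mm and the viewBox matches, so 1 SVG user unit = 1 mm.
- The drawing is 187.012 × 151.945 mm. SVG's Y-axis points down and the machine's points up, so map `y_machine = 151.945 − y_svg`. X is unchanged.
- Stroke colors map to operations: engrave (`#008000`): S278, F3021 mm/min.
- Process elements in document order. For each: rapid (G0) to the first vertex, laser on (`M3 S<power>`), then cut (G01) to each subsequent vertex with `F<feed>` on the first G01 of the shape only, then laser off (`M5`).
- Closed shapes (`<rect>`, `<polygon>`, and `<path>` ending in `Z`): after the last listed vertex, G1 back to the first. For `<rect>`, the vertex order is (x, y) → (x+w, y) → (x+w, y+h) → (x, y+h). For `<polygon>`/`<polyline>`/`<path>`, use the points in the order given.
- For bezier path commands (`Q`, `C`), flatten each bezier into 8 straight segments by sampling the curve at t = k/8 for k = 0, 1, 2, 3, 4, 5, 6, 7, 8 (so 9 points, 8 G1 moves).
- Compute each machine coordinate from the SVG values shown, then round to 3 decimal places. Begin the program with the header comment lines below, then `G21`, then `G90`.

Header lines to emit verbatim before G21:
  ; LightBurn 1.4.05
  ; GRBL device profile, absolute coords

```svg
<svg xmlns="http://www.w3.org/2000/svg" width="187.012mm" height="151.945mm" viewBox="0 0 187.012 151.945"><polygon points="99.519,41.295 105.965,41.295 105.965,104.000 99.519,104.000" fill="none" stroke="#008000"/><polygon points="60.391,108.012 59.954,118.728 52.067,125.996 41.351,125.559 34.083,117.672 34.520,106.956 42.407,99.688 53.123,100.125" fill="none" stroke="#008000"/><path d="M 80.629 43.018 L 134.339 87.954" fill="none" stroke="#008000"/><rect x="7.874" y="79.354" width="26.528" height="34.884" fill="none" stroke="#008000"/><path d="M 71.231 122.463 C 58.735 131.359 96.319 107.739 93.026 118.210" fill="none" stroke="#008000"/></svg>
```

Since the viewBox matches the mm dimensions, user units are millimetres directly. The only transform is the Y-flip y_m = 151.945 − y_svg.

Shape 1 is a rectangle drawn with `<polygon>`. Its stroke #008000 means engrave at S278, F3021. After flipping Y the toolpath is (99.519,110.650) → (105.965,110.650) → (105.965,47.945) → (99.519,47.945) → (99.519,110.650), returning to the start.

Shape 2 is a regular polygon drawn with `<polygon>`. Its stroke #008000 means engrave at S278, F3021. After flipping Y the toolpath is (60.391,43.933) → (59.954,33.217) → (52.067,25.949) → (41.351,26.386) → (34.083,34.273) → (34.520,44.989) → (42.407,52.257) → (53.123,51.820) → (60.391,43.933), returning to the start.

Shape 3 is a line segment drawn with `<path>`. Its stroke #008000 means engrave at S278, F3021. After flipping Y the toolpath is (80.629,108.927) → (134.339,63.991).

Shape 4 is a rectangle drawn with `<rect>`. Its stroke #008000 means engrave at S278, F3021. After flipping Y the toolpath is (7.874,72.591) → (34.402,72.591) → (34.402,37.707) → (7.874,37.707) → (7.874,72.591), returning to the start.

Shape 5 is a cubic bezier drawn with `<path>`. Its stroke #008000 means engrave at S278, F3021. After flipping Y the toolpath is (71.231,29.482) → (68.715,27.540) → (69.828,27.866) → (73.504,29.679) → (78.677,32.199) → (84.282,34.645) → (89.253,36.237) → (92.522,36.194) → (93.026,33.735).

; LightBurn 1.4.05
; GRBL device profile, absolute coords
G21
G90
G0 X99.519 Y110.650
M3 S278
G01 X105.965 Y110.650 F3021
G01 X105.965 Y47.945
G01 X99.519 Y47.945
G01 X99.519 Y110.650
M5
G0 X60.391 Y43.933
M3 S278
G01 X59.954 Y33.217 F3021
G01 X52.067 Y25.949
G01 X41.351 Y26.386
G01 X34.083 Y34.273
G01 X34.520 Y44.989
G01 X42.407 Y52.257
G01 X53.123 Y51.820
G01 X60.391 Y43.933
M5
G0 X80.629 Y108.927
M3 S278
G01 X134.339 Y63.991 F3021
M5
G0 X7.874 Y72.591
M3 S278
G01 X34.402 Y72.591 F3021
G01 X34.402 Y37.707
G01 X7.874 Y37.707
G01 X7.874 Y72.591
M5
G0 X71.231 Y29.482
M3 S278
G01 X68.715 Y27.540 F3021
G01 X69.828 Y27.866
G01 X73.504 Y29.679
G01 X78.677 Y32.199
G01 X84.282 Y34.645
G01 X89.253 Y36.237
G01 X92.522 Y36.194
G01 X93.026 Y33.735
M5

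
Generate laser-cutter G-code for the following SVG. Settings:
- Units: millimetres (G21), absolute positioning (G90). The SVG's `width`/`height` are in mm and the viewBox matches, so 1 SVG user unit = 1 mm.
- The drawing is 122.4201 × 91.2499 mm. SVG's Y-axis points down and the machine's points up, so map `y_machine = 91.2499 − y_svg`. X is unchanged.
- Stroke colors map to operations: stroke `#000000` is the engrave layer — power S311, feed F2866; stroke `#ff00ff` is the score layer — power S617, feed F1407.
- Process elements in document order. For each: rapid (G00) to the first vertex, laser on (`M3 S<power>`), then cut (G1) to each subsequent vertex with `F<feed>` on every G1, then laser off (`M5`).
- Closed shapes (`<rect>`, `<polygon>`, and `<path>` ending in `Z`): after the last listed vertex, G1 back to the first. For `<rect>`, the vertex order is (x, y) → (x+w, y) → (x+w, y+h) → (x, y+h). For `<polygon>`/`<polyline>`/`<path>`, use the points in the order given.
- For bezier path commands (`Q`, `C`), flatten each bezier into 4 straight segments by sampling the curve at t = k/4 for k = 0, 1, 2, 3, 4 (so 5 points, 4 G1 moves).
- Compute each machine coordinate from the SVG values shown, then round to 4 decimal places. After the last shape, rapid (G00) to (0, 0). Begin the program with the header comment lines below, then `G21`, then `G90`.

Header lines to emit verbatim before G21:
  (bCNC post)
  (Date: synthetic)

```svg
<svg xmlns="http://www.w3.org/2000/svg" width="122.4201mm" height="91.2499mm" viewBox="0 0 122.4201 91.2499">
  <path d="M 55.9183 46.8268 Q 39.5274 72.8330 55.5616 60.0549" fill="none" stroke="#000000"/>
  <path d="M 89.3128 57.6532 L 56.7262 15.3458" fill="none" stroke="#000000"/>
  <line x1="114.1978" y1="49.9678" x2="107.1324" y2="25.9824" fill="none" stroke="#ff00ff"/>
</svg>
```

(bCNC post)
(Date: synthetic)
G21
G90
G00 X55.9183 Y44.4231
M3 S311
G1 X49.7494 Y33.8440 F2866
G1 X47.6337 Y28.1130 F2866
G1 X49.5711 Y27.2300 F2866
G1 X55.5616 Y31.1950 F2866
M5
G00 X89.3128 Y33.5967
M3 S311
G1 X56.7262 Y75.9041 F2866
M5
G00 X114.1978 Y41.2821
M3 S617
G1 X107.1324 Y65.2675 F1407
M5
G00 X0.0000 Y0.0000

viewBox `0 0 122.4201 91.2499` with mm width/height → 1 unit = 1 mm. Flip: y_m = 91.2499 − y_svg.

**Shape 1** — `<path>` quadratic bezier, stroke `#000000` → engrave (S311, F2866). Control points (SVG): P0=(55.9183,46.8268), P1=(39.5274,72.8330), P2=(55.5616,60.0549); sampled at t=k/4. Machine vertices: (55.9183,44.4231) → (49.7494,33.8440) → (47.6337,28.1130) → (49.5711,27.2300) → (55.5616,31.1950). Open path.

**Shape 2** — `<path>` line segment, stroke `#000000` → engrave (S311, F2866). Machine vertices: (89.3128,33.5967) → (56.7262,75.9041). Open path.

**Shape 3** — `<line>` line segment, stroke `#ff00ff` → score (S617, F1407). Machine vertices: (114.1978,41.2821) → (107.1324,65.2675). Open path.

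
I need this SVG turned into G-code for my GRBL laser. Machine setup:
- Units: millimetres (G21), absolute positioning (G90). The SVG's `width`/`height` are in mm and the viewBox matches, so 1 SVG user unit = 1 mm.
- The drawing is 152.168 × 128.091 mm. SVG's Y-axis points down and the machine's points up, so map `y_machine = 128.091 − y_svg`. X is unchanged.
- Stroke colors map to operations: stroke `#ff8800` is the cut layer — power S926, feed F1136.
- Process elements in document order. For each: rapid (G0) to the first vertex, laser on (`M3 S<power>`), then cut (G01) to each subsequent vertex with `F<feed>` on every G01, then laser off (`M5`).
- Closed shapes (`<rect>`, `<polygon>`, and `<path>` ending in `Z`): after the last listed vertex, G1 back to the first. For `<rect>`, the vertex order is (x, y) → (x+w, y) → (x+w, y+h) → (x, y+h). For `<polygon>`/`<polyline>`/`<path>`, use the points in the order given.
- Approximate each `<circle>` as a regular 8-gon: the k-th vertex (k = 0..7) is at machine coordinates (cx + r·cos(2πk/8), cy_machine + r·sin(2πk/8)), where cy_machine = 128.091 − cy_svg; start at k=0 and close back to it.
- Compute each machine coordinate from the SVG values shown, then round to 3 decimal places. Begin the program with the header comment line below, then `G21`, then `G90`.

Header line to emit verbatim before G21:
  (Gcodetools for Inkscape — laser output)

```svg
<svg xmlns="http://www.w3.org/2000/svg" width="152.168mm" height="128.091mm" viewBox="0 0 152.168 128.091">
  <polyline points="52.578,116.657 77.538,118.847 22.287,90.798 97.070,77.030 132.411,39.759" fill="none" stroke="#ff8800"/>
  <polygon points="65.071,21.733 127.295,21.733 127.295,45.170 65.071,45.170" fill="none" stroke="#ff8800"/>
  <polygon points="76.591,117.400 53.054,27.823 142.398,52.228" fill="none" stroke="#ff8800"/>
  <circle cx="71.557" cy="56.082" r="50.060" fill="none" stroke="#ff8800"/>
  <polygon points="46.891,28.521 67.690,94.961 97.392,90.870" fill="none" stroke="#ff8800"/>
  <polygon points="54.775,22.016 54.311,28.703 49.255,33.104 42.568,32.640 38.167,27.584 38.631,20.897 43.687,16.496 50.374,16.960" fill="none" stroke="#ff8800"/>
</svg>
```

(Gcodetools for Inkscape — laser output)
G21
G90
G0 X52.578 Y11.434
M3 S926
G01 X77.538 Y9.244 F1136
G01 X22.287 Y37.293 F1136
G01 X97.070 Y51.061 F1136
G01 X132.411 Y88.332 F1136
M5
G0 X65.071 Y106.358
M3 S926
G01 X127.295 Y106.358 F1136
G01 X127.295 Y82.921 F1136
G01 X65.071 Y82.921 F1136
G01 X65.071 Y106.358 F1136
M5
G0 X76.591 Y10.691
M3 S926
G01 X53.054 Y100.268 F1136
G01 X142.398 Y75.863 F1136
G01 X76.591 Y10.691 F1136
M5
G0 X121.617 Y72.009
M3 S926
G01 X106.955 Y107.407 F1136
G01 X71.557 Y122.069 F1136
G01 X36.159 Y107.407 F1136
G01 X21.497 Y72.009 F1136
G01 X36.159 Y36.611 F1136
G01 X71.557 Y21.949 F1136
G01 X106.955 Y36.611 F1136
G01 X121.617 Y72.009 F1136
M5
G0 X46.891 Y99.570
M3 S926
G01 X67.690 Y33.130 F1136
G01 X97.392 Y37.221 F1136
G01 X46.891 Y99.570 F1136
M5
G0 X54.775 Y106.075
M3 S926
G01 X54.311 Y99.388 F1136
G01 X49.255 Y94.987 F1136
G01 X42.568 Y95.451 F1136
G01 X38.167 Y100.507 F1136
G01 X38.631 Y107.194 F1136
G01 X43.687 Y111.595 F1136
G01 X50.374 Y111.131 F1136
G01 X54.775 Y106.075 F1136
M5

viewBox `0 0 152.168 128.091` with mm width/height → 1 unit = 1 mm. Flip: y_m = 128.091 − y_svg.

**Shape 1** — `<polyline>` open polyline, stroke `#ff8800` → cut (S926, F1136). Machine vertices: (52.578,11.434) → (77.538,9.244) → (22.287,37.293) → (97.070,51.061) → (132.411,88.332). Open path.

**Shape 2** — `<polygon>` rectangle, stroke `#ff8800` → cut (S926, F1136). Machine vertices: (65.071,106.358) → (127.295,106.358) → (127.295,82.921) → (65.071,82.921) → (65.071,106.358). Closed: final G1 returns to the first vertex.

**Shape 3** — `<polygon>` regular polygon, stroke `#ff8800` → cut (S926, F1136). Machine vertices: (76.591,10.691) → (53.054,100.268) → (142.398,75.863) → (76.591,10.691). Closed: final G1 returns to the first vertex.

**Shape 4** — `<circle>` circle, stroke `#ff8800` → cut (S926, F1136). Machine vertices: (121.617,72.009) → (106.955,107.407) → (71.557,122.069) → (36.159,107.407) → (21.497,72.009) → (36.159,36.611) → (71.557,21.949) → (106.955,36.611) → (121.617,72.009). Closed: final G1 returns to the first vertex.

**Shape 5** — `<polygon>` closed polygon, stroke `#ff8800` → cut (S926, F1136). Machine vertices: (46.891,99.570) → (67.690,33.130) → (97.392,37.221) → (46.891,99.570). Closed: final G1 returns to the first vertex.

**Shape 6** — `<polygon>` regular polygon, stroke `#ff8800` → cut (S926, F1136). Machine vertices: (54.775,106.075) → (54.311,99.388) → (49.255,94.987) → (42.568,95.451) → (38.167,100.507) → (38.631,107.194) → (43.687,111.595) → (50.374,111.131) → (54.775,106.075). Closed: final G1 returns to the first vertex.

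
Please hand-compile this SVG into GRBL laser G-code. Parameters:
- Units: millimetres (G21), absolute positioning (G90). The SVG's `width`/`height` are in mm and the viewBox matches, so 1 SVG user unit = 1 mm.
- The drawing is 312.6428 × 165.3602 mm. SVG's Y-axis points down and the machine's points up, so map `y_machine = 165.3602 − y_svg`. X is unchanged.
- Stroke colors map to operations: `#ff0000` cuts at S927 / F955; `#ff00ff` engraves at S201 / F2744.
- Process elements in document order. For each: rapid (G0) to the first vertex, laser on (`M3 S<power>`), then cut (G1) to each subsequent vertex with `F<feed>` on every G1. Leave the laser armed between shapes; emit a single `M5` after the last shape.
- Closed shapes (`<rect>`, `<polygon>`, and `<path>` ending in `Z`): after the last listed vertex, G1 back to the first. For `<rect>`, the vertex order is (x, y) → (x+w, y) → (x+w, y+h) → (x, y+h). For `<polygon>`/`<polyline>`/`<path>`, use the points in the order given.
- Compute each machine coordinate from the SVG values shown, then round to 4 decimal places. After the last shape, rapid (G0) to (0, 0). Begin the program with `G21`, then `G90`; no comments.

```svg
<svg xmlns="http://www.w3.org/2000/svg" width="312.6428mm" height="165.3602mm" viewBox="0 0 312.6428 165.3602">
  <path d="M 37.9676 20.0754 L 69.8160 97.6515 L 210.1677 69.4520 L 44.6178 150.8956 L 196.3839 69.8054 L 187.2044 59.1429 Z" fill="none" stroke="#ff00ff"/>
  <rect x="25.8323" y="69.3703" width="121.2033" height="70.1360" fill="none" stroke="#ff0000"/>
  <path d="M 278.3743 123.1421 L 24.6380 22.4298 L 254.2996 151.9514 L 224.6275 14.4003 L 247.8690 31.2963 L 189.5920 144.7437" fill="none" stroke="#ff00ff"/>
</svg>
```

viewBox `0 0 312.6428 165.3602` with mm width/height → 1 unit = 1 mm. Flip: y_m = 165.3602 − y_svg.

**Shape 1** — `<path>` closed polygon, stroke `#ff00ff` → engrave (S201, F2744). Machine vertices: (37.9676,145.2848) → (69.8160,67.7087) → (210.1677,95.9082) → (44.6178,14.4646) → (196.3839,95.5548) → (187.2044,106.2173) → (37.9676,145.2848). Closed: final G1 returns to the first vertex.

**Shape 2** — `<rect>` rectangle, stroke `#ff0000` → cut (S927, F955). Machine vertices: (25.8323,95.9899) → (147.0356,95.9899) → (147.0356,25.8539) → (25.8323,25.8539) → (25.8323,95.9899). Closed: final G1 returns to the first vertex.

**Shape 3** — `<path>` open polyline, stroke `#ff00ff` → engrave (S201, F2744). Machine vertices: (278.3743,42.2181) → (24.6380,142.9304) → (254.2996,13.4088) → (224.6275,150.9599) → (247.8690,134.0639) → (189.5920,20.6165). Open path.

G21
G90
G0 X37.9676 Y145.2848
M3 S201
G1 X69.8160 Y67.7087 F2744
G1 X210.1677 Y95.9082 F2744
G1 X44.6178 Y14.4646 F2744
G1 X196.3839 Y95.5548 F2744
G1 X187.2044 Y106.2173 F2744
G1 X37.9676 Y145.2848 F2744
G0 X25.8323 Y95.9899
M3 S927
G1 X147.0356 Y95.9899 F955
G1 X147.0356 Y25.8539 F955
G1 X25.8323 Y25.8539 F955
G1 X25.8323 Y95.9899 F955
G0 X278.3743 Y42.2181
M3 S201
G1 X24.6380 Y142.9304 F2744
G1 X254.2996 Y13.4088 F2744
G1 X224.6275 Y150.9599 F2744
G1 X247.8690 Y134.0639 F2744
G1 X189.5920 Y20.6165 F2744
M5
G0 X0.0000 Y0.0000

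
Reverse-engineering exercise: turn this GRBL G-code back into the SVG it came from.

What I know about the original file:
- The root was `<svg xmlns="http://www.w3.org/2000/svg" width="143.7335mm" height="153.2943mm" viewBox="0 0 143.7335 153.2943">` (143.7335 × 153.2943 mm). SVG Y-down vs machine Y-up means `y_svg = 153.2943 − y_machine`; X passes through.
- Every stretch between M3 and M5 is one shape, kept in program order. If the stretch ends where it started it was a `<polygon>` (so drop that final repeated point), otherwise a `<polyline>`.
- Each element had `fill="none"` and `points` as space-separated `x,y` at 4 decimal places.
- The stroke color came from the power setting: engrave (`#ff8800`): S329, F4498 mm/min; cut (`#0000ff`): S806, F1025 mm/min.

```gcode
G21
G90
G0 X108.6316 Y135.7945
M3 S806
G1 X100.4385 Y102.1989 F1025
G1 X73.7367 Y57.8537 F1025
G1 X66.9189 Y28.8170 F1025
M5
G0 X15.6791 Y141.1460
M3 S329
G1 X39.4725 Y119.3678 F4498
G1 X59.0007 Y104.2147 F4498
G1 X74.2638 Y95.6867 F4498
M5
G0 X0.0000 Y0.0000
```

Machine Y-up, SVG Y-down with viewBox height 153.2943, so y_svg = 153.2943 − y_machine; X carries over.

Run 1: S806 ⇒ cut layer `#0000ff`. The run is open, so emit a `<polyline>` with points (Y-flipped): 108.6316,17.4998 100.4385,51.0954 73.7367,95.4406 66.9189,124.4773.

Run 2: power S329 maps to stroke `#ff8800` (engrave). The run is open, so emit a `<polyline>` with points (Y-flipped): 15.6791,12.1483 39.4725,33.9265 59.0007,49.0796 74.2638,57.6076.

<svg xmlns="http://www.w3.org/2000/svg" width="143.7335mm" height="153.2943mm" viewBox="0 0 143.7335 153.2943">
  <polyline points="108.6316,17.4998 100.4385,51.0954 73.7367,95.4406 66.9189,124.4773" fill="none" stroke="#0000ff"/>
  <polyline points="15.6791,12.1483 39.4725,33.9265 59.0007,49.0796 74.2638,57.6076" fill="none" stroke="#ff8800"/>
</svg>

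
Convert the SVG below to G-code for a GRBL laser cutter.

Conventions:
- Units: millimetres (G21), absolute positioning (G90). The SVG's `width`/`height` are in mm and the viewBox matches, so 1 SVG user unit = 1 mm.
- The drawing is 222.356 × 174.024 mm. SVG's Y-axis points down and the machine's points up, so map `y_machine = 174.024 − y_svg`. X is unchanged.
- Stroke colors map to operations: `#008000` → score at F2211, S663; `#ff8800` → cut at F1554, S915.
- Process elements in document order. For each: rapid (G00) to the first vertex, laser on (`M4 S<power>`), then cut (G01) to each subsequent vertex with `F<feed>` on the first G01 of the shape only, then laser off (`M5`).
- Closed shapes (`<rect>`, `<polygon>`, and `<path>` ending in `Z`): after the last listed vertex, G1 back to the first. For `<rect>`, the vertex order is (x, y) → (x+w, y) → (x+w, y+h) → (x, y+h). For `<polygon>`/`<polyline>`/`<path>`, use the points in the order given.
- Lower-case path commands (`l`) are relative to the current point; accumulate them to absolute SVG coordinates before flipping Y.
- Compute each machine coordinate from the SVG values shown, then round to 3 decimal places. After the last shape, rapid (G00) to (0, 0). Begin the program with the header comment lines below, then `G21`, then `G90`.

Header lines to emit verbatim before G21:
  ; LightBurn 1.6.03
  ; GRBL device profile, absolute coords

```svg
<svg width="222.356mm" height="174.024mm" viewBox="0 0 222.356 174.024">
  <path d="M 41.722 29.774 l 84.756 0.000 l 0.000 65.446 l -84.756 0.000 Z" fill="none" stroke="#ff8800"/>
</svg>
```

; LightBurn 1.6.03
; GRBL device profile, absolute coords
G21
G90
G00 X41.722 Y144.250
M4 S915
G01 X126.478 Y144.250 F1554
G01 X126.478 Y78.804
G01 X41.722 Y78.804
G01 X41.722 Y144.250
M5
G00 X0.000 Y0.000

Since the viewBox matches the mm dimensions, user units are millimetres directly. The only transform is the Y-flip y_m = 174.024 − y_svg.

Shape 1 is a rectangle drawn with `<path>`. Its stroke #ff8800 means cut at S915, F1554. After flipping Y the toolpath is (41.722,144.250) → (126.478,144.250) → (126.478,78.804) → (41.722,78.804) → (41.722,144.250), returning to the start.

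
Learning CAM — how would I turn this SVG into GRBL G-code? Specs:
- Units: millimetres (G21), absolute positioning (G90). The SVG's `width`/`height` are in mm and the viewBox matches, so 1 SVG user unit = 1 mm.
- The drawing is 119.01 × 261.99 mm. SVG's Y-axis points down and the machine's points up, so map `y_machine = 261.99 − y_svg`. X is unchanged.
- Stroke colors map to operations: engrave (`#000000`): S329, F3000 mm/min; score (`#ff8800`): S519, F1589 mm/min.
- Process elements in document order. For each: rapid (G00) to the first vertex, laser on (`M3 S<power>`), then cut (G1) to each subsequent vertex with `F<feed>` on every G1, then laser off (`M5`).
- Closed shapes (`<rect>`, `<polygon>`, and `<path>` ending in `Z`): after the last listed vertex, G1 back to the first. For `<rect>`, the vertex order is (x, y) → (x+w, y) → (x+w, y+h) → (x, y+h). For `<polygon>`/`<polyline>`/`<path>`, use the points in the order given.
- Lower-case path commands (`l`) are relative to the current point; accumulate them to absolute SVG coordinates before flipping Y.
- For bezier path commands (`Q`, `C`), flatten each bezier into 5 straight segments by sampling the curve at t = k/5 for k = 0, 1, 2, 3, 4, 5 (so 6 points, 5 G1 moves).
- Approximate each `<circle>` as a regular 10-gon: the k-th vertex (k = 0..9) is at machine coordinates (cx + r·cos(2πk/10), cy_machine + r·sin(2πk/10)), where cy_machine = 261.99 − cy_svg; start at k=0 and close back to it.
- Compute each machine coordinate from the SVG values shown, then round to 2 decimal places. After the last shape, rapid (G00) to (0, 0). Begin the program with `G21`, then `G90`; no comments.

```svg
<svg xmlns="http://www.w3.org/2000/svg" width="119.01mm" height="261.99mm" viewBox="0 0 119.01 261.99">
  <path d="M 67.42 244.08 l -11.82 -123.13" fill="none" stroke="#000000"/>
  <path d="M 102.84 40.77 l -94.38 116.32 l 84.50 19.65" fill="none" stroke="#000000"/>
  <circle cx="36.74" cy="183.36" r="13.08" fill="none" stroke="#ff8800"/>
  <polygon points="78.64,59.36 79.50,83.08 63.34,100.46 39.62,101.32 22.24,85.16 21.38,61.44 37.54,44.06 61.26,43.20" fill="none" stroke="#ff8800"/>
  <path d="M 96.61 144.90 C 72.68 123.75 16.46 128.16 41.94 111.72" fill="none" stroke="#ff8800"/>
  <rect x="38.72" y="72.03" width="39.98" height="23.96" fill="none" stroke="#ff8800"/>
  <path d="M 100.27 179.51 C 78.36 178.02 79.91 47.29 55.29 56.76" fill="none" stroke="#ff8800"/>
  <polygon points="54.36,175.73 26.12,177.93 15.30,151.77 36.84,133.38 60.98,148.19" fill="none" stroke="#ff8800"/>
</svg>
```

G21
G90
G00 X67.42 Y17.91
M3 S329
G1 X55.60 Y141.04 F3000
M5
G00 X102.84 Y221.22
M3 S329
G1 X8.46 Y104.90 F3000
G1 X92.96 Y85.25 F3000
M5
G00 X49.82 Y78.63
M3 S519
G1 X47.32 Y86.32 F1589
G1 X40.78 Y91.07 F1589
G1 X32.70 Y91.07 F1589
G1 X26.16 Y86.32 F1589
G1 X23.66 Y78.63 F1589
G1 X26.16 Y70.94 F1589
G1 X32.70 Y66.19 F1589
G1 X40.78 Y66.19 F1589
G1 X47.32 Y70.94 F1589
G1 X49.82 Y78.63 F1589
M5
G00 X78.64 Y202.63
M3 S519
G1 X79.50 Y178.91 F1589
G1 X63.34 Y161.53 F1589
G1 X39.62 Y160.67 F1589
G1 X22.24 Y176.83 F1589
G1 X21.38 Y200.55 F1589
G1 X37.54 Y217.93 F1589
G1 X61.26 Y218.79 F1589
G1 X78.64 Y202.63 F1589
M5
G00 X96.61 Y117.09
M3 S519
G1 X79.29 Y127.08 F1589
G1 X59.69 Y133.17 F1589
G1 X43.28 Y137.58 F1589
G1 X35.54 Y142.54 F1589
G1 X41.94 Y150.27 F1589
M5
G00 X38.72 Y189.96
M3 S519
G1 X78.70 Y189.96 F1589
G1 X78.70 Y166.00 F1589
G1 X38.72 Y166.00 F1589
G1 X38.72 Y189.96 F1589
M5
G00 X100.27 Y82.48
M3 S519
G1 X89.54 Y96.73 F1589
G1 X82.06 Y129.06 F1589
G1 X75.45 Y166.54 F1589
G1 X67.32 Y196.24 F1589
G1 X55.29 Y205.23 F1589
M5
G00 X54.36 Y86.26
M3 S519
G1 X26.12 Y84.06 F1589
G1 X15.30 Y110.22 F1589
G1 X36.84 Y128.61 F1589
G1 X60.98 Y113.80 F1589
G1 X54.36 Y86.26 F1589
M5
G00 X0.00 Y0.00

viewBox `0 0 119.01 261.99` with mm width/height → 1 unit = 1 mm. Flip: y_m = 261.99 − y_svg.

**Shape 1** — `<path>` line segment, stroke `#000000` → engrave (S329, F3000). Machine vertices: (67.42,17.91) → (55.60,141.04). Open path.

**Shape 2** — `<path>` open polyline, stroke `#000000` → engrave (S329, F3000). Machine vertices: (102.84,221.22) → (8.46,104.90) → (92.96,85.25). Open path.

**Shape 3** — `<circle>` circle, stroke `#ff8800` → score (S519, F1589). Machine vertices: (49.82,78.63) → (47.32,86.32) → (40.78,91.07) → (32.70,91.07) → (26.16,86.32) → (23.66,78.63) → (26.16,70.94) → (32.70,66.19) → (40.78,66.19) → (47.32,70.94) → (49.82,78.63). Closed: final G1 returns to the first vertex.

**Shape 4** — `<polygon>` regular polygon, stroke `#ff8800` → score (S519, F1589). Machine vertices: (78.64,202.63) → (79.50,178.91) → (63.34,161.53) → (39.62,160.67) → (22.24,176.83) → (21.38,200.55) → (37.54,217.93) → (61.26,218.79) → (78.64,202.63). Closed: final G1 returns to the first vertex.

**Shape 5** — `<path>` cubic bezier, stroke `#ff8800` → score (S519, F1589). Control points (SVG): P0=(96.61,144.90), P1=(72.68,123.75), P2=(16.46,128.16), P3=(41.94,111.72); sampled at t=k/5. Machine vertices: (96.61,117.09) → (79.29,127.08) → (59.69,133.17) → (43.28,137.58) → (35.54,142.54) → (41.94,150.27). Open path.

**Shape 6** — `<rect>` rectangle, stroke `#ff8800` → score (S519, F1589). Machine vertices: (38.72,189.96) → (78.70,189.96) → (78.70,166.00) → (38.72,166.00) → (38.72,189.96). Closed: final G1 returns to the first vertex.

**Shape 7** — `<path>` cubic bezier, stroke `#ff8800` → score (S519, F1589). Control points (SVG): P0=(100.27,179.51), P1=(78.36,178.02), P2=(79.91,47.29), P3=(55.29,56.76); sampled at t=k/5. Machine vertices: (100.27,82.48) → (89.54,96.73) → (82.06,129.06) → (75.45,166.54) → (67.32,196.24) → (55.29,205.23). Open path.

**Shape 8** — `<polygon>` regular polygon, stroke `#ff8800` → score (S519, F1589). Machine vertices: (54.36,86.26) → (26.12,84.06) → (15.30,110.22) → (36.84,128.61) → (60.98,113.80) → (54.36,86.26). Closed: final G1 returns to the first vertex.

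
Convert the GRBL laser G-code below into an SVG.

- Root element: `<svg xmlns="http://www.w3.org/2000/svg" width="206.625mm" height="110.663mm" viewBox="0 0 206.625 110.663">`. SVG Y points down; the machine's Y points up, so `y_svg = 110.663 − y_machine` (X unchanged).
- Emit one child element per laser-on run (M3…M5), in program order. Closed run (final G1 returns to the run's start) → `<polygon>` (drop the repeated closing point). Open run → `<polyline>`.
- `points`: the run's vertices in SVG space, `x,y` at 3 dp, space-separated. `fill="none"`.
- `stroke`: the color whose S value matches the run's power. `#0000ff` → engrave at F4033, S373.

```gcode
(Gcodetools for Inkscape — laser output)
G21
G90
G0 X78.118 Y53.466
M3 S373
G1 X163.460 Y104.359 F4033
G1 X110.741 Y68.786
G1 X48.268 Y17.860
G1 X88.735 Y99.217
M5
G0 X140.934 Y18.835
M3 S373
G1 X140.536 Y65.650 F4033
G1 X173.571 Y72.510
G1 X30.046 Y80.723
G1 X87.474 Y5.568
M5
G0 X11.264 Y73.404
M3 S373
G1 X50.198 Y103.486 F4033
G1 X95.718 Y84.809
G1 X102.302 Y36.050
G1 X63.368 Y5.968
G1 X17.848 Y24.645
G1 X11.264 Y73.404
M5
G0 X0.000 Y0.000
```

<svg xmlns="http://www.w3.org/2000/svg" width="206.625mm" height="110.663mm" viewBox="0 0 206.625 110.663">
  <polyline points="78.118,57.197 163.460,6.304 110.741,41.877 48.268,92.803 88.735,11.446" fill="none" stroke="#0000ff"/>
  <polyline points="140.934,91.828 140.536,45.013 173.571,38.153 30.046,29.940 87.474,105.095" fill="none" stroke="#0000ff"/>
  <polygon points="11.264,37.259 50.198,7.177 95.718,25.854 102.302,74.613 63.368,104.695 17.848,86.018" fill="none" stroke="#0000ff"/>
</svg>

Machine Y-up, SVG Y-down with viewBox height 110.663, so y_svg = 110.663 − y_machine; X carries over. Every run uses S373, so all elements get stroke `#0000ff` (engrave).

Run 1: The run is open, so emit a `<polyline>` with points (Y-flipped): 78.118,57.197 163.460,6.304 110.741,41.877 48.268,92.803 88.735,11.446.

Run 2: The run is open, so emit a `<polyline>` with points (Y-flipped): 140.934,91.828 140.536,45.013 173.571,38.153 30.046,29.940 87.474,105.095.

Run 3: The run returns to its start, so emit a `<polygon>` with points (Y-flipped): 11.264,37.259 50.198,7.177 95.718,25.854 102.302,74.613 63.368,104.695 17.848,86.018.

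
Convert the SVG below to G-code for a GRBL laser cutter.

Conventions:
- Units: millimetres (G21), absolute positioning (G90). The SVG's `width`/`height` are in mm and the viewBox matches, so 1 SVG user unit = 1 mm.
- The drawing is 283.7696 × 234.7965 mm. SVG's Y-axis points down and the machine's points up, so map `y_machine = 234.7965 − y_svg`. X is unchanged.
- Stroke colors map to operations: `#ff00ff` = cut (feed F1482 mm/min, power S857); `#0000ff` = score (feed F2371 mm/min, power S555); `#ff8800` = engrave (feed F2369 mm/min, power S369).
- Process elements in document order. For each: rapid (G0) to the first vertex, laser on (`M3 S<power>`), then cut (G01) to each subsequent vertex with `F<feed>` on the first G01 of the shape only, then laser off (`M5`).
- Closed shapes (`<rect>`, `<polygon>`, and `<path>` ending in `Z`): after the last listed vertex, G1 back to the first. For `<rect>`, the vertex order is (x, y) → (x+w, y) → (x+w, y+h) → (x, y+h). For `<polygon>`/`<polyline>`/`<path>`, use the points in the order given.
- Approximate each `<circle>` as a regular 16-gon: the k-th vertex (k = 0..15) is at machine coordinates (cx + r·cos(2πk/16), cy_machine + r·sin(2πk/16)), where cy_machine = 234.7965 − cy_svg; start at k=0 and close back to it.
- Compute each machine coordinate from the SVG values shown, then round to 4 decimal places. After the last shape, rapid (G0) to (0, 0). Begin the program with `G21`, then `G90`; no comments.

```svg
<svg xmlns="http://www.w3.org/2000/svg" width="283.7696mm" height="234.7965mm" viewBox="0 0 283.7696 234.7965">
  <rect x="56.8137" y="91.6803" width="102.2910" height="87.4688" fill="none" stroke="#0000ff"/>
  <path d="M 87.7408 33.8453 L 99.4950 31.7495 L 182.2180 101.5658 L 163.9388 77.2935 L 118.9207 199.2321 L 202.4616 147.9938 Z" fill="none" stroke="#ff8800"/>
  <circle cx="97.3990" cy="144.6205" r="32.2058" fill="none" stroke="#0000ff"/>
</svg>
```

G21
G90
G0 X56.8137 Y143.1162
M3 S555
G01 X159.1047 Y143.1162 F2371
G01 X159.1047 Y55.6474
G01 X56.8137 Y55.6474
G01 X56.8137 Y143.1162
M5
G0 X87.7408 Y200.9512
M3 S369
G01 X99.4950 Y203.0470 F2369
G01 X182.2180 Y133.2307
G01 X163.9388 Y157.5030
G01 X118.9207 Y35.5644
G01 X202.4616 Y86.8027
G01 X87.7408 Y200.9512
M5
G0 X129.6048 Y90.1760
M3 S555
G01 X127.1533 Y102.5006 F2371
G01 X120.1719 Y112.9489
G01 X109.7236 Y119.9303
G01 X97.3990 Y122.3818
G01 X85.0744 Y119.9303
G01 X74.6261 Y112.9489
G01 X67.6447 Y102.5006
G01 X65.1932 Y90.1760
G01 X67.6447 Y77.8514
G01 X74.6261 Y67.4031
G01 X85.0744 Y60.4217
G01 X97.3990 Y57.9702
G01 X109.7236 Y60.4217
G01 X120.1719 Y67.4031
G01 X127.1533 Y77.8514
G01 X129.6048 Y90.1760
M5
G0 X0.0000 Y0.0000

1 u = 1 mm; y_m = 234.7965 − y.

[1] `<rect>` rectangle, #0000ff→score S555 F2371: (56.8137,143.1162) → (159.1047,143.1162) → (159.1047,55.6474) → (56.8137,55.6474) → (56.8137,143.1162) (closed)

[2] `<path>` closed polygon, #ff8800→engrave S369 F2369: (87.7408,200.9512) → (99.4950,203.0470) → (182.2180,133.2307) → (163.9388,157.5030) → (118.9207,35.5644) → (202.4616,86.8027) → (87.7408,200.9512) (closed)

[3] `<circle>` circle, #0000ff→score S555 F2371: (129.6048,90.1760) → (127.1533,102.5006) → (120.1719,112.9489) → (109.7236,119.9303) → (97.3990,122.3818) → (85.0744,119.9303) → (74.6261,112.9489) → (67.6447,102.5006) → (65.1932,90.1760) → (67.6447,77.8514) → (74.6261,67.4031) → (85.0744,60.4217) → (97.3990,57.9702) → (109.7236,60.4217) → (120.1719,67.4031) → (127.1533,77.8514) → (129.6048,90.1760) (closed)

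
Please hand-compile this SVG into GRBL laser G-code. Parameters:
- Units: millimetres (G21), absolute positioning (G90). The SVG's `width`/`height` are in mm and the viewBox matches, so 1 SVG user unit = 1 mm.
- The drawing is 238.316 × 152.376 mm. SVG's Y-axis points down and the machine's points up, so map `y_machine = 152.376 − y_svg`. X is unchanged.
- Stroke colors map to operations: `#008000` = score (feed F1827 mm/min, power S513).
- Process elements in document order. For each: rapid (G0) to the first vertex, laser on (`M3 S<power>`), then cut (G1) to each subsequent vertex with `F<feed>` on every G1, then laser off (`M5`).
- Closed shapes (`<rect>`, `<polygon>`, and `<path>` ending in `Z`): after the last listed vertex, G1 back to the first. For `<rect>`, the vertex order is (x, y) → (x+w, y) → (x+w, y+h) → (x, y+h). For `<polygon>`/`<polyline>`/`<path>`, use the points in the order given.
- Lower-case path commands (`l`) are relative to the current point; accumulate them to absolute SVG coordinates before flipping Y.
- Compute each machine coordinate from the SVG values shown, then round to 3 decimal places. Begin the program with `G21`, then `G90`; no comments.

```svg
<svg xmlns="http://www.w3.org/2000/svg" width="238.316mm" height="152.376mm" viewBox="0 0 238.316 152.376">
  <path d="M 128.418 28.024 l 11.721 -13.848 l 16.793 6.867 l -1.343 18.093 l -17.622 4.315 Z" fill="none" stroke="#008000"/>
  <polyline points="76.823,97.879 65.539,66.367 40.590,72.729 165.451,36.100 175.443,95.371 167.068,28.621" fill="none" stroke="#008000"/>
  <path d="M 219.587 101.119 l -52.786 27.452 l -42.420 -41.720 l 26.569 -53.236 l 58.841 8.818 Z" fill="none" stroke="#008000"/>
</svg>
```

1 u = 1 mm; y_m = 152.376 − y.

[1] `<path>` regular polygon, #008000→score S513 F1827: (128.418,124.352) → (140.139,138.200) → (156.932,131.333) → (155.589,113.240) → (137.967,108.925) → (128.418,124.352) (closed)

[2] `<polyline>` open polyline, #008000→score S513 F1827: (76.823,54.497) → (65.539,86.009) → (40.590,79.647) → (165.451,116.276) → (175.443,57.005) → (167.068,123.755)

[3] `<path>` regular polygon, #008000→score S513 F1827: (219.587,51.257) → (166.801,23.805) → (124.381,65.525) → (150.950,118.761) → (209.791,109.943) → (219.587,51.257) (closed)

G21
G90
G0 X128.418 Y124.352
M3 S513
G1 X140.139 Y138.200 F1827
G1 X156.932 Y131.333 F1827
G1 X155.589 Y113.240 F1827
G1 X137.967 Y108.925 F1827
G1 X128.418 Y124.352 F1827
M5
G0 X76.823 Y54.497
M3 S513
G1 X65.539 Y86.009 F1827
G1 X40.590 Y79.647 F1827
G1 X165.451 Y116.276 F1827
G1 X175.443 Y57.005 F1827
G1 X167.068 Y123.755 F1827
M5
G0 X219.587 Y51.257
M3 S513
G1 X166.801 Y23.805 F1827
G1 X124.381 Y65.525 F1827
G1 X150.950 Y118.761 F1827
G1 X209.791 Y109.943 F1827
G1 X219.587 Y51.257 F1827
M5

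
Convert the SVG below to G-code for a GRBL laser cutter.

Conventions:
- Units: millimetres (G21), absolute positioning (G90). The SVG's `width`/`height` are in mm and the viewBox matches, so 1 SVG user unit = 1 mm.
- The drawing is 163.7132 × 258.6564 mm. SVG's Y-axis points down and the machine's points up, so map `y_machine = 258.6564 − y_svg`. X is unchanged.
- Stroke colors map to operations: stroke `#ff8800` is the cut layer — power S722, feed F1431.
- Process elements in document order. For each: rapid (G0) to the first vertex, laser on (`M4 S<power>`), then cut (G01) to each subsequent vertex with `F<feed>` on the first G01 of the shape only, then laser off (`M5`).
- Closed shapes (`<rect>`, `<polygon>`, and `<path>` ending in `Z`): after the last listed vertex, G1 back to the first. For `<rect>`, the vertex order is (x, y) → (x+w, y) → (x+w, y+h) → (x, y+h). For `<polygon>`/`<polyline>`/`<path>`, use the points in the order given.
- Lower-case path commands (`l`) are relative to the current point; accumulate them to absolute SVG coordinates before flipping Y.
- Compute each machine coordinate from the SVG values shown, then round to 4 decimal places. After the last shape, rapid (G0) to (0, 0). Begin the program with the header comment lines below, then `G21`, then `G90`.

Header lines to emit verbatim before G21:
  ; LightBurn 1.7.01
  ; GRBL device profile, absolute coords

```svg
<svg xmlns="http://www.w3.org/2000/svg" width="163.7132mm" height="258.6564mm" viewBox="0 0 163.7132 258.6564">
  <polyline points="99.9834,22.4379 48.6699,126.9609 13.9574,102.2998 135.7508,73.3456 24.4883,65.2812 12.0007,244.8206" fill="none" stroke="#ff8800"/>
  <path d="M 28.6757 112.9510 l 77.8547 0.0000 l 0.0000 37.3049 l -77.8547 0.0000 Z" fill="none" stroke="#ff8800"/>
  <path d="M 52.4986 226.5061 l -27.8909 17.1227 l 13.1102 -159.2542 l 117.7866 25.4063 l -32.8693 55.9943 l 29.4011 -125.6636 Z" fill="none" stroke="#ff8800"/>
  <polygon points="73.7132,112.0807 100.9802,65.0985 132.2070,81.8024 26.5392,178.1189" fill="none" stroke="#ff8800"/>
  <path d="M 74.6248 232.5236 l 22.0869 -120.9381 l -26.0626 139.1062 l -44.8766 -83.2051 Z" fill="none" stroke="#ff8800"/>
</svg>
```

viewBox `0 0 163.7132 258.6564` with mm width/height → 1 unit = 1 mm. Flip: y_m = 258.6564 − y_svg.

**Shape 1** — `<polyline>` open polyline, stroke `#ff8800` → cut (S722, F1431). Machine vertices: (99.9834,236.2185) → (48.6699,131.6955) → (13.9574,156.3566) → (135.7508,185.3108) → (24.4883,193.3752) → (12.0007,13.8358). Open path.

**Shape 2** — `<path>` rectangle, stroke `#ff8800` → cut (S722, F1431). Machine vertices: (28.6757,145.7054) → (106.5304,145.7054) → (106.5304,108.4005) → (28.6757,108.4005) → (28.6757,145.7054). Closed: final G1 returns to the first vertex.

**Shape 3** — `<path>` closed polygon, stroke `#ff8800` → cut (S722, F1431). Machine vertices: (52.4986,32.1503) → (24.6077,15.0276) → (37.7179,174.2818) → (155.5045,148.8755) → (122.6352,92.8812) → (152.0363,218.5448) → (52.4986,32.1503). Closed: final G1 returns to the first vertex.

**Shape 4** — `<polygon>` closed polygon, stroke `#ff8800` → cut (S722, F1431). Machine vertices: (73.7132,146.5757) → (100.9802,193.5579) → (132.2070,176.8540) → (26.5392,80.5375) → (73.7132,146.5757). Closed: final G1 returns to the first vertex.

**Shape 5** — `<path>` closed polygon, stroke `#ff8800` → cut (S722, F1431). Machine vertices: (74.6248,26.1328) → (96.7117,147.0709) → (70.6491,7.9647) → (25.7725,91.1698) → (74.6248,26.1328). Closed: final G1 returns to the first vertex.

; LightBurn 1.7.01
; GRBL device profile, absolute coords
G21
G90
G0 X99.9834 Y236.2185
M4 S722
G01 X48.6699 Y131.6955 F1431
G01 X13.9574 Y156.3566
G01 X135.7508 Y185.3108
G01 X24.4883 Y193.3752
G01 X12.0007 Y13.8358
M5
G0 X28.6757 Y145.7054
M4 S722
G01 X106.5304 Y145.7054 F1431
G01 X106.5304 Y108.4005
G01 X28.6757 Y108.4005
G01 X28.6757 Y145.7054
M5
G0 X52.4986 Y32.1503
M4 S722
G01 X24.6077 Y15.0276 F1431
G01 X37.7179 Y174.2818
G01 X155.5045 Y148.8755
G01 X122.6352 Y92.8812
G01 X152.0363 Y218.5448
G01 X52.4986 Y32.1503
M5
G0 X73.7132 Y146.5757
M4 S722
G01 X100.9802 Y193.5579 F1431
G01 X132.2070 Y176.8540
G01 X26.5392 Y80.5375
G01 X73.7132 Y146.5757
M5
G0 X74.6248 Y26.1328
M4 S722
G01 X96.7117 Y147.0709 F1431
G01 X70.6491 Y7.9647
G01 X25.7725 Y91.1698
G01 X74.6248 Y26.1328
M5
G0 X0.0000 Y0.0000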